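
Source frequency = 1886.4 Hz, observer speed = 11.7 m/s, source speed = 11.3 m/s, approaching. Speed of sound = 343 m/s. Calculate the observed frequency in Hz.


Given values:
  f_s = 1886.4 Hz, v_o = 11.7 m/s, v_s = 11.3 m/s
  Direction: approaching
Formula: f_o = f_s * (c + v_o) / (c - v_s)
Numerator: c + v_o = 343 + 11.7 = 354.7
Denominator: c - v_s = 343 - 11.3 = 331.7
f_o = 1886.4 * 354.7 / 331.7 = 2017.2

2017.2 Hz


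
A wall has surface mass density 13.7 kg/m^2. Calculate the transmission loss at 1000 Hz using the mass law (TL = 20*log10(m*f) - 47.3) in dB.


Given values:
  m = 13.7 kg/m^2, f = 1000 Hz
Formula: TL = 20 * log10(m * f) - 47.3
Compute m * f = 13.7 * 1000 = 13700.0
Compute log10(13700.0) = 4.136721
Compute 20 * 4.136721 = 82.7344
TL = 82.7344 - 47.3 = 35.43

35.43 dB


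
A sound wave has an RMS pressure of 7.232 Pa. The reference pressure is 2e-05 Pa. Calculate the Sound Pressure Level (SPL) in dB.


Given values:
  p = 7.232 Pa
  p_ref = 2e-05 Pa
Formula: SPL = 20 * log10(p / p_ref)
Compute ratio: p / p_ref = 7.232 / 2e-05 = 361600
Compute log10: log10(361600) = 5.558228
Multiply: SPL = 20 * 5.558228 = 111.16

111.16 dB


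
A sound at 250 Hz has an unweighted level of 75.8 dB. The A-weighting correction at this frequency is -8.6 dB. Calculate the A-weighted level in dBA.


Given values:
  SPL = 75.8 dB
  A-weighting at 250 Hz = -8.6 dB
Formula: L_A = SPL + A_weight
L_A = 75.8 + (-8.6)
L_A = 67.2

67.2 dBA


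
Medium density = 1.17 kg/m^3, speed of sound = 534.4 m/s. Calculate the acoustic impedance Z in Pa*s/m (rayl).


Given values:
  rho = 1.17 kg/m^3
  c = 534.4 m/s
Formula: Z = rho * c
Z = 1.17 * 534.4
Z = 625.25

625.25 rayl


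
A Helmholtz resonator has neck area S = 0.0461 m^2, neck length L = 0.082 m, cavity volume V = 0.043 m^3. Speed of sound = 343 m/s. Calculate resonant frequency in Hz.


Given values:
  S = 0.0461 m^2, L = 0.082 m, V = 0.043 m^3, c = 343 m/s
Formula: f = (c / (2*pi)) * sqrt(S / (V * L))
Compute V * L = 0.043 * 0.082 = 0.003526
Compute S / (V * L) = 0.0461 / 0.003526 = 13.0743
Compute sqrt(13.0743) = 3.61584
Compute c / (2*pi) = 343 / 6.283185 = 54.590148
f = 54.590148 * 3.61584 = 197.39

197.39 Hz


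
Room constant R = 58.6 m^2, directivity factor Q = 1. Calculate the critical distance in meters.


Given values:
  R = 58.6 m^2, Q = 1
Formula: d_c = 0.141 * sqrt(Q * R)
Compute Q * R = 1 * 58.6 = 58.6
Compute sqrt(58.6) = 7.6551
d_c = 0.141 * 7.6551 = 1.079

1.079 m


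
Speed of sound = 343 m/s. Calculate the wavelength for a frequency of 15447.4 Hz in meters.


Given values:
  c = 343 m/s, f = 15447.4 Hz
Formula: lambda = c / f
lambda = 343 / 15447.4
lambda = 0.0222

0.0222 m


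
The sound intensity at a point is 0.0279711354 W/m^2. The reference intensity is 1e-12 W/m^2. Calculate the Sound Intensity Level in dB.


Given values:
  I = 0.0279711354 W/m^2
  I_ref = 1e-12 W/m^2
Formula: SIL = 10 * log10(I / I_ref)
Compute ratio: I / I_ref = 27971135400
Compute log10: log10(27971135400) = 10.44671
Multiply: SIL = 10 * 10.44671 = 104.47

104.47 dB


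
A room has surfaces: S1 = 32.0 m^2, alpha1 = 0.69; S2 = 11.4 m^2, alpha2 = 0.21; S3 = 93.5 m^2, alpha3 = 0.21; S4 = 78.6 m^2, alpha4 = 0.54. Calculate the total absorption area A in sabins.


Given surfaces:
  Surface 1: 32.0 * 0.69 = 22.08
  Surface 2: 11.4 * 0.21 = 2.394
  Surface 3: 93.5 * 0.21 = 19.635
  Surface 4: 78.6 * 0.54 = 42.444
Formula: A = sum(Si * alpha_i)
A = 22.08 + 2.394 + 19.635 + 42.444
A = 86.55

86.55 sabins


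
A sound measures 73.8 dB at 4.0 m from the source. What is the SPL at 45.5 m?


Given values:
  SPL1 = 73.8 dB, r1 = 4.0 m, r2 = 45.5 m
Formula: SPL2 = SPL1 - 20 * log10(r2 / r1)
Compute ratio: r2 / r1 = 45.5 / 4.0 = 11.375
Compute log10: log10(11.375) = 1.055951
Compute drop: 20 * 1.055951 = 21.119
SPL2 = 73.8 - 21.119 = 52.68

52.68 dB


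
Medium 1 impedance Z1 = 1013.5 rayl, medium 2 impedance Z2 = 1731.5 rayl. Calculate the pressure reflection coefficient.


Given values:
  Z1 = 1013.5 rayl, Z2 = 1731.5 rayl
Formula: R = (Z2 - Z1) / (Z2 + Z1)
Numerator: Z2 - Z1 = 1731.5 - 1013.5 = 718.0
Denominator: Z2 + Z1 = 1731.5 + 1013.5 = 2745.0
R = 718.0 / 2745.0 = 0.2616

0.2616


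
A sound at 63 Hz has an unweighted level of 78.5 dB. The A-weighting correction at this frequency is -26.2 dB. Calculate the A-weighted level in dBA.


Given values:
  SPL = 78.5 dB
  A-weighting at 63 Hz = -26.2 dB
Formula: L_A = SPL + A_weight
L_A = 78.5 + (-26.2)
L_A = 52.3

52.3 dBA


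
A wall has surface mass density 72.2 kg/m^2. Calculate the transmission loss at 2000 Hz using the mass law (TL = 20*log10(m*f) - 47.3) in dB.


Given values:
  m = 72.2 kg/m^2, f = 2000 Hz
Formula: TL = 20 * log10(m * f) - 47.3
Compute m * f = 72.2 * 2000 = 144400.0
Compute log10(144400.0) = 5.159567
Compute 20 * 5.159567 = 103.1913
TL = 103.1913 - 47.3 = 55.89

55.89 dB


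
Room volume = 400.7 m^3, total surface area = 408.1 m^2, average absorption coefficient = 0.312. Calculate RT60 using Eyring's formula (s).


Given values:
  V = 400.7 m^3, S = 408.1 m^2, alpha = 0.312
Formula: RT60 = 0.161 * V / (-S * ln(1 - alpha))
Compute ln(1 - 0.312) = ln(0.688) = -0.373966
Denominator: -408.1 * -0.373966 = 152.6155
Numerator: 0.161 * 400.7 = 64.5127
RT60 = 64.5127 / 152.6155 = 0.423

0.423 s


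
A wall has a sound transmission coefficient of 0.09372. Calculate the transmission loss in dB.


Given values:
  tau = 0.09372
Formula: TL = 10 * log10(1 / tau)
Compute 1 / tau = 1 / 0.09372 = 10.6701
Compute log10(10.6701) = 1.028168
TL = 10 * 1.028168 = 10.28

10.28 dB


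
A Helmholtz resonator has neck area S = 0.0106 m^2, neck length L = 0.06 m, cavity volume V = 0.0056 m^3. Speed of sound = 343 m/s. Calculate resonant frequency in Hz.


Given values:
  S = 0.0106 m^2, L = 0.06 m, V = 0.0056 m^3, c = 343 m/s
Formula: f = (c / (2*pi)) * sqrt(S / (V * L))
Compute V * L = 0.0056 * 0.06 = 0.000336
Compute S / (V * L) = 0.0106 / 0.000336 = 31.5476
Compute sqrt(31.5476) = 5.616725
Compute c / (2*pi) = 343 / 6.283185 = 54.590148
f = 54.590148 * 5.616725 = 306.62

306.62 Hz


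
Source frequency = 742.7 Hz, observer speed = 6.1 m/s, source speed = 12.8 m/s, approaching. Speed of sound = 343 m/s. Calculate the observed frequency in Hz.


Given values:
  f_s = 742.7 Hz, v_o = 6.1 m/s, v_s = 12.8 m/s
  Direction: approaching
Formula: f_o = f_s * (c + v_o) / (c - v_s)
Numerator: c + v_o = 343 + 6.1 = 349.1
Denominator: c - v_s = 343 - 12.8 = 330.2
f_o = 742.7 * 349.1 / 330.2 = 785.21

785.21 Hz


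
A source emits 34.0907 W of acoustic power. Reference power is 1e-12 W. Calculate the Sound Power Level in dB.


Given values:
  W = 34.0907 W
  W_ref = 1e-12 W
Formula: SWL = 10 * log10(W / W_ref)
Compute ratio: W / W_ref = 34090700000000
Compute log10: log10(34090700000000) = 13.532636
Multiply: SWL = 10 * 13.532636 = 135.33

135.33 dB


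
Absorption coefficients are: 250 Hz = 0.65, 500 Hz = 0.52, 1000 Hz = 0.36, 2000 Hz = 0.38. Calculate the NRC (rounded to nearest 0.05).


Given values:
  a_250 = 0.65, a_500 = 0.52
  a_1000 = 0.36, a_2000 = 0.38
Formula: NRC = (a250 + a500 + a1000 + a2000) / 4
Sum = 0.65 + 0.52 + 0.36 + 0.38 = 1.91
NRC = 1.91 / 4 = 0.4775
Rounded to nearest 0.05: 0.5

0.5


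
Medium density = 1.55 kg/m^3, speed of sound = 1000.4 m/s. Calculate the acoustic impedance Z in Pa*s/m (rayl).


Given values:
  rho = 1.55 kg/m^3
  c = 1000.4 m/s
Formula: Z = rho * c
Z = 1.55 * 1000.4
Z = 1550.62

1550.62 rayl


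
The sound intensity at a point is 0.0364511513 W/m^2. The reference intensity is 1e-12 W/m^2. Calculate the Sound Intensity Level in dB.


Given values:
  I = 0.0364511513 W/m^2
  I_ref = 1e-12 W/m^2
Formula: SIL = 10 * log10(I / I_ref)
Compute ratio: I / I_ref = 36451151300
Compute log10: log10(36451151300) = 10.561711
Multiply: SIL = 10 * 10.561711 = 105.62

105.62 dB


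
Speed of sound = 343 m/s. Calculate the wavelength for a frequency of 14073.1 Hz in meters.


Given values:
  c = 343 m/s, f = 14073.1 Hz
Formula: lambda = c / f
lambda = 343 / 14073.1
lambda = 0.0244

0.0244 m


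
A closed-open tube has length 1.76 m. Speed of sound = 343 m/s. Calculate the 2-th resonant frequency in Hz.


Given values:
  Tube type: closed-open, L = 1.76 m, c = 343 m/s, n = 2
Formula: f_n = (2n - 1) * c / (4 * L)
Compute 2n - 1 = 2*2 - 1 = 3
Compute 4 * L = 4 * 1.76 = 7.04
f = 3 * 343 / 7.04
f = 146.16

146.16 Hz


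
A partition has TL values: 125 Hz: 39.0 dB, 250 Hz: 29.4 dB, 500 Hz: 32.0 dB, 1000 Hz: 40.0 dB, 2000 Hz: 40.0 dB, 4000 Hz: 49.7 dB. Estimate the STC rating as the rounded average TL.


Given TL values at each frequency:
  125 Hz: 39.0 dB
  250 Hz: 29.4 dB
  500 Hz: 32.0 dB
  1000 Hz: 40.0 dB
  2000 Hz: 40.0 dB
  4000 Hz: 49.7 dB
Formula: STC ~ round(average of TL values)
Sum = 39.0 + 29.4 + 32.0 + 40.0 + 40.0 + 49.7 = 230.1
Average = 230.1 / 6 = 38.35
Rounded: 38

38


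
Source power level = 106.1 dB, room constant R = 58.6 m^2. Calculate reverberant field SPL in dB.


Given values:
  Lw = 106.1 dB, R = 58.6 m^2
Formula: SPL = Lw + 10 * log10(4 / R)
Compute 4 / R = 4 / 58.6 = 0.068259
Compute 10 * log10(0.068259) = -11.6584
SPL = 106.1 + (-11.6584) = 94.44

94.44 dB


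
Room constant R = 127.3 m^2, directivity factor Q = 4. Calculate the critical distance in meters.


Given values:
  R = 127.3 m^2, Q = 4
Formula: d_c = 0.141 * sqrt(Q * R)
Compute Q * R = 4 * 127.3 = 509.2
Compute sqrt(509.2) = 22.5655
d_c = 0.141 * 22.5655 = 3.182

3.182 m


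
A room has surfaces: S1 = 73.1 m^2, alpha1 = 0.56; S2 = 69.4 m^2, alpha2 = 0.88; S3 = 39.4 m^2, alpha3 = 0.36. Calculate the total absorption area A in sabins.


Given surfaces:
  Surface 1: 73.1 * 0.56 = 40.936
  Surface 2: 69.4 * 0.88 = 61.072
  Surface 3: 39.4 * 0.36 = 14.184
Formula: A = sum(Si * alpha_i)
A = 40.936 + 61.072 + 14.184
A = 116.19

116.19 sabins


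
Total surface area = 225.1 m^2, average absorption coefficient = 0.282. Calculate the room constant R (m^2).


Given values:
  S = 225.1 m^2, alpha = 0.282
Formula: R = S * alpha / (1 - alpha)
Numerator: 225.1 * 0.282 = 63.4782
Denominator: 1 - 0.282 = 0.718
R = 63.4782 / 0.718 = 88.41

88.41 m^2


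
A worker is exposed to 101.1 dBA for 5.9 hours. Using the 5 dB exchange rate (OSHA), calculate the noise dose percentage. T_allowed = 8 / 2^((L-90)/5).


Given values:
  L = 101.1 dBA, T = 5.9 hours
Formula: T_allowed = 8 / 2^((L - 90) / 5)
Compute exponent: (101.1 - 90) / 5 = 2.22
Compute 2^(2.22) = 4.658934
T_allowed = 8 / 4.658934 = 1.717131 hours
Dose = (T / T_allowed) * 100
Dose = (5.9 / 1.717131) * 100 = 343.6

343.6 %


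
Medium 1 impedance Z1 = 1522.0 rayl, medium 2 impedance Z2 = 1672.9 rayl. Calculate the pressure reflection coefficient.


Given values:
  Z1 = 1522.0 rayl, Z2 = 1672.9 rayl
Formula: R = (Z2 - Z1) / (Z2 + Z1)
Numerator: Z2 - Z1 = 1672.9 - 1522.0 = 150.9
Denominator: Z2 + Z1 = 1672.9 + 1522.0 = 3194.9
R = 150.9 / 3194.9 = 0.0472

0.0472


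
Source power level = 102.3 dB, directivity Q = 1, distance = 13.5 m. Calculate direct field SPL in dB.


Given values:
  Lw = 102.3 dB, Q = 1, r = 13.5 m
Formula: SPL = Lw + 10 * log10(Q / (4 * pi * r^2))
Compute 4 * pi * r^2 = 4 * pi * 13.5^2 = 2290.221
Compute Q / denom = 1 / 2290.221 = 0.00043664
Compute 10 * log10(0.00043664) = -33.5988
SPL = 102.3 + (-33.5988) = 68.7

68.7 dB


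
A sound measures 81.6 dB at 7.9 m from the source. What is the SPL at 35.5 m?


Given values:
  SPL1 = 81.6 dB, r1 = 7.9 m, r2 = 35.5 m
Formula: SPL2 = SPL1 - 20 * log10(r2 / r1)
Compute ratio: r2 / r1 = 35.5 / 7.9 = 4.4937
Compute log10: log10(4.4937) = 0.652604
Compute drop: 20 * 0.652604 = 13.0521
SPL2 = 81.6 - 13.0521 = 68.55

68.55 dB


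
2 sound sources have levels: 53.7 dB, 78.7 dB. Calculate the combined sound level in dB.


Formula: L_total = 10 * log10( sum(10^(Li/10)) )
  Source 1: 10^(53.7/10) = 234422.8815
  Source 2: 10^(78.7/10) = 74131024.1301
Sum of linear values = 74365447.0116
L_total = 10 * log10(74365447.0116) = 78.71

78.71 dB


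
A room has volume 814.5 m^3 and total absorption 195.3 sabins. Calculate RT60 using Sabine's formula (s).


Given values:
  V = 814.5 m^3
  A = 195.3 sabins
Formula: RT60 = 0.161 * V / A
Numerator: 0.161 * 814.5 = 131.1345
RT60 = 131.1345 / 195.3 = 0.671

0.671 s


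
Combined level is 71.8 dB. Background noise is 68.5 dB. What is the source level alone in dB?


Given values:
  L_total = 71.8 dB, L_bg = 68.5 dB
Formula: L_source = 10 * log10(10^(L_total/10) - 10^(L_bg/10))
Convert to linear:
  10^(71.8/10) = 15135612.4844
  10^(68.5/10) = 7079457.8438
Difference: 15135612.4844 - 7079457.8438 = 8056154.6406
L_source = 10 * log10(8056154.6406) = 69.06

69.06 dB


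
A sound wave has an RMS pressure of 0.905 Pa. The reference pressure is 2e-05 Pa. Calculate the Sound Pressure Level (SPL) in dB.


Given values:
  p = 0.905 Pa
  p_ref = 2e-05 Pa
Formula: SPL = 20 * log10(p / p_ref)
Compute ratio: p / p_ref = 0.905 / 2e-05 = 45250
Compute log10: log10(45250) = 4.655619
Multiply: SPL = 20 * 4.655619 = 93.11

93.11 dB


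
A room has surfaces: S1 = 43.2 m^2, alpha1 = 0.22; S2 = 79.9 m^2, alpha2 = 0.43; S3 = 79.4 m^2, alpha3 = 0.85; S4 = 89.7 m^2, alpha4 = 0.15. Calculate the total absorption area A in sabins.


Given surfaces:
  Surface 1: 43.2 * 0.22 = 9.504
  Surface 2: 79.9 * 0.43 = 34.357
  Surface 3: 79.4 * 0.85 = 67.49
  Surface 4: 89.7 * 0.15 = 13.455
Formula: A = sum(Si * alpha_i)
A = 9.504 + 34.357 + 67.49 + 13.455
A = 124.81

124.81 sabins


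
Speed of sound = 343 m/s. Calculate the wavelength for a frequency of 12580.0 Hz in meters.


Given values:
  c = 343 m/s, f = 12580.0 Hz
Formula: lambda = c / f
lambda = 343 / 12580.0
lambda = 0.0273

0.0273 m


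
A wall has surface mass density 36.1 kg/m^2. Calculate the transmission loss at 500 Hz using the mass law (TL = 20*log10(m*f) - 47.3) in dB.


Given values:
  m = 36.1 kg/m^2, f = 500 Hz
Formula: TL = 20 * log10(m * f) - 47.3
Compute m * f = 36.1 * 500 = 18050.0
Compute log10(18050.0) = 4.256477
Compute 20 * 4.256477 = 85.1295
TL = 85.1295 - 47.3 = 37.83

37.83 dB


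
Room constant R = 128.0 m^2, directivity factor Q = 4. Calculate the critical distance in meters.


Given values:
  R = 128.0 m^2, Q = 4
Formula: d_c = 0.141 * sqrt(Q * R)
Compute Q * R = 4 * 128.0 = 512.0
Compute sqrt(512.0) = 22.6274
d_c = 0.141 * 22.6274 = 3.19

3.19 m


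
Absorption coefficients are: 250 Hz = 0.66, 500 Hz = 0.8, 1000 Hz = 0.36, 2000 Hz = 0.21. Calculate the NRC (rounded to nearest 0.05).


Given values:
  a_250 = 0.66, a_500 = 0.8
  a_1000 = 0.36, a_2000 = 0.21
Formula: NRC = (a250 + a500 + a1000 + a2000) / 4
Sum = 0.66 + 0.8 + 0.36 + 0.21 = 2.03
NRC = 2.03 / 4 = 0.5075
Rounded to nearest 0.05: 0.5

0.5


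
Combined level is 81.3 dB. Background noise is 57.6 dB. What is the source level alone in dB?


Given values:
  L_total = 81.3 dB, L_bg = 57.6 dB
Formula: L_source = 10 * log10(10^(L_total/10) - 10^(L_bg/10))
Convert to linear:
  10^(81.3/10) = 134896288.2592
  10^(57.6/10) = 575439.9373
Difference: 134896288.2592 - 575439.9373 = 134320848.3219
L_source = 10 * log10(134320848.3219) = 81.28

81.28 dB


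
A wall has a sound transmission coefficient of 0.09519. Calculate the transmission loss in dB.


Given values:
  tau = 0.09519
Formula: TL = 10 * log10(1 / tau)
Compute 1 / tau = 1 / 0.09519 = 10.5053
Compute log10(10.5053) = 1.021408
TL = 10 * 1.021408 = 10.21

10.21 dB


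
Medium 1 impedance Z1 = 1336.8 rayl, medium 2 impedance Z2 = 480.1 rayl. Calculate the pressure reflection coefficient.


Given values:
  Z1 = 1336.8 rayl, Z2 = 480.1 rayl
Formula: R = (Z2 - Z1) / (Z2 + Z1)
Numerator: Z2 - Z1 = 480.1 - 1336.8 = -856.7
Denominator: Z2 + Z1 = 480.1 + 1336.8 = 1816.9
R = -856.7 / 1816.9 = -0.4715

-0.4715


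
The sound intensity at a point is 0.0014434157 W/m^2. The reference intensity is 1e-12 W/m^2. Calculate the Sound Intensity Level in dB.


Given values:
  I = 0.0014434157 W/m^2
  I_ref = 1e-12 W/m^2
Formula: SIL = 10 * log10(I / I_ref)
Compute ratio: I / I_ref = 1443415700
Compute log10: log10(1443415700) = 9.159391
Multiply: SIL = 10 * 9.159391 = 91.59

91.59 dB


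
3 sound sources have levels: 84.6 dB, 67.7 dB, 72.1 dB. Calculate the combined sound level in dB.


Formula: L_total = 10 * log10( sum(10^(Li/10)) )
  Source 1: 10^(84.6/10) = 288403150.3127
  Source 2: 10^(67.7/10) = 5888436.5536
  Source 3: 10^(72.1/10) = 16218100.9736
Sum of linear values = 310509687.8399
L_total = 10 * log10(310509687.8399) = 84.92

84.92 dB


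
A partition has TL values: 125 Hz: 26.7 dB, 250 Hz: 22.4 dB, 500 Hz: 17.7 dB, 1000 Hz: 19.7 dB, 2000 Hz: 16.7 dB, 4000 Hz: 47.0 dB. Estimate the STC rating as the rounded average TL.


Given TL values at each frequency:
  125 Hz: 26.7 dB
  250 Hz: 22.4 dB
  500 Hz: 17.7 dB
  1000 Hz: 19.7 dB
  2000 Hz: 16.7 dB
  4000 Hz: 47.0 dB
Formula: STC ~ round(average of TL values)
Sum = 26.7 + 22.4 + 17.7 + 19.7 + 16.7 + 47.0 = 150.2
Average = 150.2 / 6 = 25.03
Rounded: 25

25


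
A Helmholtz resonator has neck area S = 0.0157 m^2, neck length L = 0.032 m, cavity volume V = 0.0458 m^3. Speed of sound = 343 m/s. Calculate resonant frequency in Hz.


Given values:
  S = 0.0157 m^2, L = 0.032 m, V = 0.0458 m^3, c = 343 m/s
Formula: f = (c / (2*pi)) * sqrt(S / (V * L))
Compute V * L = 0.0458 * 0.032 = 0.0014656
Compute S / (V * L) = 0.0157 / 0.0014656 = 10.7123
Compute sqrt(10.7123) = 3.272965
Compute c / (2*pi) = 343 / 6.283185 = 54.590148
f = 54.590148 * 3.272965 = 178.67

178.67 Hz


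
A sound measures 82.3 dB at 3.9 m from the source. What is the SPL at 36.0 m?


Given values:
  SPL1 = 82.3 dB, r1 = 3.9 m, r2 = 36.0 m
Formula: SPL2 = SPL1 - 20 * log10(r2 / r1)
Compute ratio: r2 / r1 = 36.0 / 3.9 = 9.2308
Compute log10: log10(9.2308) = 0.965239
Compute drop: 20 * 0.965239 = 19.3048
SPL2 = 82.3 - 19.3048 = 63.0

63.0 dB


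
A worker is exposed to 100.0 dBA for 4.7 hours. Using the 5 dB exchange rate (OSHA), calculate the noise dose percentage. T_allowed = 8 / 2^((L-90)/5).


Given values:
  L = 100.0 dBA, T = 4.7 hours
Formula: T_allowed = 8 / 2^((L - 90) / 5)
Compute exponent: (100.0 - 90) / 5 = 2.0
Compute 2^(2.0) = 4.0
T_allowed = 8 / 4.0 = 2.0 hours
Dose = (T / T_allowed) * 100
Dose = (4.7 / 2.0) * 100 = 235.0

235.0 %


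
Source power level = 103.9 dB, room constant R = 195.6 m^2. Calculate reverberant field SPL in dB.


Given values:
  Lw = 103.9 dB, R = 195.6 m^2
Formula: SPL = Lw + 10 * log10(4 / R)
Compute 4 / R = 4 / 195.6 = 0.02045
Compute 10 * log10(0.02045) = -16.8931
SPL = 103.9 + (-16.8931) = 87.01

87.01 dB


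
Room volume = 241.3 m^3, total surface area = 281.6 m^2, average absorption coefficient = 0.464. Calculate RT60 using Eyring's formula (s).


Given values:
  V = 241.3 m^3, S = 281.6 m^2, alpha = 0.464
Formula: RT60 = 0.161 * V / (-S * ln(1 - alpha))
Compute ln(1 - 0.464) = ln(0.536) = -0.623621
Denominator: -281.6 * -0.623621 = 175.6117
Numerator: 0.161 * 241.3 = 38.8493
RT60 = 38.8493 / 175.6117 = 0.221

0.221 s


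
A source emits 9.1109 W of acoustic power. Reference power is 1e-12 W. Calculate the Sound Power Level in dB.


Given values:
  W = 9.1109 W
  W_ref = 1e-12 W
Formula: SWL = 10 * log10(W / W_ref)
Compute ratio: W / W_ref = 9110900000000
Compute log10: log10(9110900000000) = 12.959561
Multiply: SWL = 10 * 12.959561 = 129.6

129.6 dB


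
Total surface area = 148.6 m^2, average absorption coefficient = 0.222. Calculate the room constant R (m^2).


Given values:
  S = 148.6 m^2, alpha = 0.222
Formula: R = S * alpha / (1 - alpha)
Numerator: 148.6 * 0.222 = 32.9892
Denominator: 1 - 0.222 = 0.778
R = 32.9892 / 0.778 = 42.4

42.4 m^2


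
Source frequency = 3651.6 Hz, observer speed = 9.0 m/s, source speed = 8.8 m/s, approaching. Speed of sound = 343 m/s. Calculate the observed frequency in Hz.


Given values:
  f_s = 3651.6 Hz, v_o = 9.0 m/s, v_s = 8.8 m/s
  Direction: approaching
Formula: f_o = f_s * (c + v_o) / (c - v_s)
Numerator: c + v_o = 343 + 9.0 = 352.0
Denominator: c - v_s = 343 - 8.8 = 334.2
f_o = 3651.6 * 352.0 / 334.2 = 3846.09

3846.09 Hz


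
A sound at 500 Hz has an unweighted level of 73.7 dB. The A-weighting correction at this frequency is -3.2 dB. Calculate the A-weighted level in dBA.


Given values:
  SPL = 73.7 dB
  A-weighting at 500 Hz = -3.2 dB
Formula: L_A = SPL + A_weight
L_A = 73.7 + (-3.2)
L_A = 70.5

70.5 dBA


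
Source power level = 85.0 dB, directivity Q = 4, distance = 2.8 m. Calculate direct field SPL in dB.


Given values:
  Lw = 85.0 dB, Q = 4, r = 2.8 m
Formula: SPL = Lw + 10 * log10(Q / (4 * pi * r^2))
Compute 4 * pi * r^2 = 4 * pi * 2.8^2 = 98.5203
Compute Q / denom = 4 / 98.5203 = 0.04060077
Compute 10 * log10(0.04060077) = -13.9147
SPL = 85.0 + (-13.9147) = 71.09

71.09 dB


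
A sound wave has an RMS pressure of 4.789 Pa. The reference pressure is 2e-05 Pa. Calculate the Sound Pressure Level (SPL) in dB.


Given values:
  p = 4.789 Pa
  p_ref = 2e-05 Pa
Formula: SPL = 20 * log10(p / p_ref)
Compute ratio: p / p_ref = 4.789 / 2e-05 = 239450
Compute log10: log10(239450) = 5.379215
Multiply: SPL = 20 * 5.379215 = 107.58

107.58 dB


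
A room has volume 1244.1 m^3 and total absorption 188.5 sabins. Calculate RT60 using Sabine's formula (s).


Given values:
  V = 1244.1 m^3
  A = 188.5 sabins
Formula: RT60 = 0.161 * V / A
Numerator: 0.161 * 1244.1 = 200.3001
RT60 = 200.3001 / 188.5 = 1.063

1.063 s


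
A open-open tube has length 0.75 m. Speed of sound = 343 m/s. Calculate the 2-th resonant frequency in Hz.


Given values:
  Tube type: open-open, L = 0.75 m, c = 343 m/s, n = 2
Formula: f_n = n * c / (2 * L)
Compute 2 * L = 2 * 0.75 = 1.5
f = 2 * 343 / 1.5
f = 457.33

457.33 Hz


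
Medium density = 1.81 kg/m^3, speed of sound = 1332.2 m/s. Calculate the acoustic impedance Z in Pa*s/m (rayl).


Given values:
  rho = 1.81 kg/m^3
  c = 1332.2 m/s
Formula: Z = rho * c
Z = 1.81 * 1332.2
Z = 2411.28

2411.28 rayl


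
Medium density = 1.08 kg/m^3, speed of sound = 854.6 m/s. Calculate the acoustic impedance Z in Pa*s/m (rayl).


Given values:
  rho = 1.08 kg/m^3
  c = 854.6 m/s
Formula: Z = rho * c
Z = 1.08 * 854.6
Z = 922.97

922.97 rayl


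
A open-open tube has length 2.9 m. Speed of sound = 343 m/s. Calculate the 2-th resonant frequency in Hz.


Given values:
  Tube type: open-open, L = 2.9 m, c = 343 m/s, n = 2
Formula: f_n = n * c / (2 * L)
Compute 2 * L = 2 * 2.9 = 5.8
f = 2 * 343 / 5.8
f = 118.28

118.28 Hz


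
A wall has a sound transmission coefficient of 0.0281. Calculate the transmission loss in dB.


Given values:
  tau = 0.0281
Formula: TL = 10 * log10(1 / tau)
Compute 1 / tau = 1 / 0.0281 = 35.5872
Compute log10(35.5872) = 1.551294
TL = 10 * 1.551294 = 15.51

15.51 dB


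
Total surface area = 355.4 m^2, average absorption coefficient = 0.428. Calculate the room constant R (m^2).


Given values:
  S = 355.4 m^2, alpha = 0.428
Formula: R = S * alpha / (1 - alpha)
Numerator: 355.4 * 0.428 = 152.1112
Denominator: 1 - 0.428 = 0.572
R = 152.1112 / 0.572 = 265.93

265.93 m^2


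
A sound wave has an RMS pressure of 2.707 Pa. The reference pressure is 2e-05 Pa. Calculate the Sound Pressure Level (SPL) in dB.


Given values:
  p = 2.707 Pa
  p_ref = 2e-05 Pa
Formula: SPL = 20 * log10(p / p_ref)
Compute ratio: p / p_ref = 2.707 / 2e-05 = 135350
Compute log10: log10(135350) = 5.131458
Multiply: SPL = 20 * 5.131458 = 102.63

102.63 dB


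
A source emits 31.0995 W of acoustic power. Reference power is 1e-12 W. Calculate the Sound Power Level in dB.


Given values:
  W = 31.0995 W
  W_ref = 1e-12 W
Formula: SWL = 10 * log10(W / W_ref)
Compute ratio: W / W_ref = 31099500000000
Compute log10: log10(31099500000000) = 13.492753
Multiply: SWL = 10 * 13.492753 = 134.93

134.93 dB


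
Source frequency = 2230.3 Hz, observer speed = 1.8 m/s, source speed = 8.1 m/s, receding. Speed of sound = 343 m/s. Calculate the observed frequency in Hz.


Given values:
  f_s = 2230.3 Hz, v_o = 1.8 m/s, v_s = 8.1 m/s
  Direction: receding
Formula: f_o = f_s * (c - v_o) / (c + v_s)
Numerator: c - v_o = 343 - 1.8 = 341.2
Denominator: c + v_s = 343 + 8.1 = 351.1
f_o = 2230.3 * 341.2 / 351.1 = 2167.41

2167.41 Hz


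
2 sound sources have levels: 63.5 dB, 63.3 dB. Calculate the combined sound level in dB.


Formula: L_total = 10 * log10( sum(10^(Li/10)) )
  Source 1: 10^(63.5/10) = 2238721.1386
  Source 2: 10^(63.3/10) = 2137962.0895
Sum of linear values = 4376683.2281
L_total = 10 * log10(4376683.2281) = 66.41

66.41 dB


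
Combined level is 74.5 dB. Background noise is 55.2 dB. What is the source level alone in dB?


Given values:
  L_total = 74.5 dB, L_bg = 55.2 dB
Formula: L_source = 10 * log10(10^(L_total/10) - 10^(L_bg/10))
Convert to linear:
  10^(74.5/10) = 28183829.3126
  10^(55.2/10) = 331131.1215
Difference: 28183829.3126 - 331131.1215 = 27852698.1911
L_source = 10 * log10(27852698.1911) = 74.45

74.45 dB


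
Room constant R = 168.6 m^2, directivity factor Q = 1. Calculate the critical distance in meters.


Given values:
  R = 168.6 m^2, Q = 1
Formula: d_c = 0.141 * sqrt(Q * R)
Compute Q * R = 1 * 168.6 = 168.6
Compute sqrt(168.6) = 12.9846
d_c = 0.141 * 12.9846 = 1.831

1.831 m


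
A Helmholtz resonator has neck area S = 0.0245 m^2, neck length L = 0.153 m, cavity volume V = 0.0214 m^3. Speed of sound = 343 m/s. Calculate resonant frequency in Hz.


Given values:
  S = 0.0245 m^2, L = 0.153 m, V = 0.0214 m^3, c = 343 m/s
Formula: f = (c / (2*pi)) * sqrt(S / (V * L))
Compute V * L = 0.0214 * 0.153 = 0.0032742
Compute S / (V * L) = 0.0245 / 0.0032742 = 7.4827
Compute sqrt(7.4827) = 2.735452
Compute c / (2*pi) = 343 / 6.283185 = 54.590148
f = 54.590148 * 2.735452 = 149.33

149.33 Hz


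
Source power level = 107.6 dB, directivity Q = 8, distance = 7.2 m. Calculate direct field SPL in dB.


Given values:
  Lw = 107.6 dB, Q = 8, r = 7.2 m
Formula: SPL = Lw + 10 * log10(Q / (4 * pi * r^2))
Compute 4 * pi * r^2 = 4 * pi * 7.2^2 = 651.4407
Compute Q / denom = 8 / 651.4407 = 0.01228047
Compute 10 * log10(0.01228047) = -19.1079
SPL = 107.6 + (-19.1079) = 88.49

88.49 dB


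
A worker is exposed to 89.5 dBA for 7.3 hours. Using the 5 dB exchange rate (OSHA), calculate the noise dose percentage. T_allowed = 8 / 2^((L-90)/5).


Given values:
  L = 89.5 dBA, T = 7.3 hours
Formula: T_allowed = 8 / 2^((L - 90) / 5)
Compute exponent: (89.5 - 90) / 5 = -0.1
Compute 2^(-0.1) = 0.933033
T_allowed = 8 / 0.933033 = 8.574188 hours
Dose = (T / T_allowed) * 100
Dose = (7.3 / 8.574188) * 100 = 85.14

85.14 %


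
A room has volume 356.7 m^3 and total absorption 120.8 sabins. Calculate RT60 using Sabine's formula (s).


Given values:
  V = 356.7 m^3
  A = 120.8 sabins
Formula: RT60 = 0.161 * V / A
Numerator: 0.161 * 356.7 = 57.4287
RT60 = 57.4287 / 120.8 = 0.475

0.475 s


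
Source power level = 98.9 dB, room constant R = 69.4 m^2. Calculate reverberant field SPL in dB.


Given values:
  Lw = 98.9 dB, R = 69.4 m^2
Formula: SPL = Lw + 10 * log10(4 / R)
Compute 4 / R = 4 / 69.4 = 0.057637
Compute 10 * log10(0.057637) = -12.393
SPL = 98.9 + (-12.393) = 86.51

86.51 dB


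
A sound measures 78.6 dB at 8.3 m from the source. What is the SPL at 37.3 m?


Given values:
  SPL1 = 78.6 dB, r1 = 8.3 m, r2 = 37.3 m
Formula: SPL2 = SPL1 - 20 * log10(r2 / r1)
Compute ratio: r2 / r1 = 37.3 / 8.3 = 4.494
Compute log10: log10(4.494) = 0.652633
Compute drop: 20 * 0.652633 = 13.0527
SPL2 = 78.6 - 13.0527 = 65.55

65.55 dB


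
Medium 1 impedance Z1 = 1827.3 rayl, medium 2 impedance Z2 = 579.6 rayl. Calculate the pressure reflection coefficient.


Given values:
  Z1 = 1827.3 rayl, Z2 = 579.6 rayl
Formula: R = (Z2 - Z1) / (Z2 + Z1)
Numerator: Z2 - Z1 = 579.6 - 1827.3 = -1247.7
Denominator: Z2 + Z1 = 579.6 + 1827.3 = 2406.9
R = -1247.7 / 2406.9 = -0.5184

-0.5184


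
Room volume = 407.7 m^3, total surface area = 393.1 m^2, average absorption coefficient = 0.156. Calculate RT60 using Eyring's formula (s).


Given values:
  V = 407.7 m^3, S = 393.1 m^2, alpha = 0.156
Formula: RT60 = 0.161 * V / (-S * ln(1 - alpha))
Compute ln(1 - 0.156) = ln(0.844) = -0.169603
Denominator: -393.1 * -0.169603 = 66.6709
Numerator: 0.161 * 407.7 = 65.6397
RT60 = 65.6397 / 66.6709 = 0.985

0.985 s


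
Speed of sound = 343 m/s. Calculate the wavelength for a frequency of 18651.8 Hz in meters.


Given values:
  c = 343 m/s, f = 18651.8 Hz
Formula: lambda = c / f
lambda = 343 / 18651.8
lambda = 0.0184

0.0184 m


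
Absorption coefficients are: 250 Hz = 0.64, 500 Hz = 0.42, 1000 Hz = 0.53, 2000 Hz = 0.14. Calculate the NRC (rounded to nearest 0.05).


Given values:
  a_250 = 0.64, a_500 = 0.42
  a_1000 = 0.53, a_2000 = 0.14
Formula: NRC = (a250 + a500 + a1000 + a2000) / 4
Sum = 0.64 + 0.42 + 0.53 + 0.14 = 1.73
NRC = 1.73 / 4 = 0.4325
Rounded to nearest 0.05: 0.45

0.45


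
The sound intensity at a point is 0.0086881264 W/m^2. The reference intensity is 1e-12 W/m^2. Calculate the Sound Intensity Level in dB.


Given values:
  I = 0.0086881264 W/m^2
  I_ref = 1e-12 W/m^2
Formula: SIL = 10 * log10(I / I_ref)
Compute ratio: I / I_ref = 8688126400
Compute log10: log10(8688126400) = 9.938926
Multiply: SIL = 10 * 9.938926 = 99.39

99.39 dB


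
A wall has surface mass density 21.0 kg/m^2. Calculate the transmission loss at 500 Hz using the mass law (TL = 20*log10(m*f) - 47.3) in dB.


Given values:
  m = 21.0 kg/m^2, f = 500 Hz
Formula: TL = 20 * log10(m * f) - 47.3
Compute m * f = 21.0 * 500 = 10500.0
Compute log10(10500.0) = 4.021189
Compute 20 * 4.021189 = 80.4238
TL = 80.4238 - 47.3 = 33.12

33.12 dB


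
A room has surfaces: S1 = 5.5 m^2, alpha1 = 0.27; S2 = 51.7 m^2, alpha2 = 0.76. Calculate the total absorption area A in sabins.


Given surfaces:
  Surface 1: 5.5 * 0.27 = 1.485
  Surface 2: 51.7 * 0.76 = 39.292
Formula: A = sum(Si * alpha_i)
A = 1.485 + 39.292
A = 40.78

40.78 sabins


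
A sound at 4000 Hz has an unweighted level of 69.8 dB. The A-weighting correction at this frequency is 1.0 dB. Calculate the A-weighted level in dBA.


Given values:
  SPL = 69.8 dB
  A-weighting at 4000 Hz = 1.0 dB
Formula: L_A = SPL + A_weight
L_A = 69.8 + (1.0)
L_A = 70.8

70.8 dBA


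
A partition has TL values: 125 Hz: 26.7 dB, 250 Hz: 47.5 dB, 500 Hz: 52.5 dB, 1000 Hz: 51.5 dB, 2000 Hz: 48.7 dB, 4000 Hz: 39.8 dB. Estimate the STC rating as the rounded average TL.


Given TL values at each frequency:
  125 Hz: 26.7 dB
  250 Hz: 47.5 dB
  500 Hz: 52.5 dB
  1000 Hz: 51.5 dB
  2000 Hz: 48.7 dB
  4000 Hz: 39.8 dB
Formula: STC ~ round(average of TL values)
Sum = 26.7 + 47.5 + 52.5 + 51.5 + 48.7 + 39.8 = 266.7
Average = 266.7 / 6 = 44.45
Rounded: 44

44


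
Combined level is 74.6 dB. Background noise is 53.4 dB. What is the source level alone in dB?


Given values:
  L_total = 74.6 dB, L_bg = 53.4 dB
Formula: L_source = 10 * log10(10^(L_total/10) - 10^(L_bg/10))
Convert to linear:
  10^(74.6/10) = 28840315.0313
  10^(53.4/10) = 218776.1624
Difference: 28840315.0313 - 218776.1624 = 28621538.8689
L_source = 10 * log10(28621538.8689) = 74.57

74.57 dB


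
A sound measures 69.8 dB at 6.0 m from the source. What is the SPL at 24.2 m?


Given values:
  SPL1 = 69.8 dB, r1 = 6.0 m, r2 = 24.2 m
Formula: SPL2 = SPL1 - 20 * log10(r2 / r1)
Compute ratio: r2 / r1 = 24.2 / 6.0 = 4.0333
Compute log10: log10(4.0333) = 0.605661
Compute drop: 20 * 0.605661 = 12.1132
SPL2 = 69.8 - 12.1132 = 57.69

57.69 dB


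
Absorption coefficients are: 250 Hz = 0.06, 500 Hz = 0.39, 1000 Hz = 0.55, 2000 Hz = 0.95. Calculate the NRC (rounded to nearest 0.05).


Given values:
  a_250 = 0.06, a_500 = 0.39
  a_1000 = 0.55, a_2000 = 0.95
Formula: NRC = (a250 + a500 + a1000 + a2000) / 4
Sum = 0.06 + 0.39 + 0.55 + 0.95 = 1.95
NRC = 1.95 / 4 = 0.4875
Rounded to nearest 0.05: 0.5

0.5


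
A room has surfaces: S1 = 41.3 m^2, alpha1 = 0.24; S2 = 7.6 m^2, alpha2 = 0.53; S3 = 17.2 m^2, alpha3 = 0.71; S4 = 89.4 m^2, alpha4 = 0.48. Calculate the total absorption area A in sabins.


Given surfaces:
  Surface 1: 41.3 * 0.24 = 9.912
  Surface 2: 7.6 * 0.53 = 4.028
  Surface 3: 17.2 * 0.71 = 12.212
  Surface 4: 89.4 * 0.48 = 42.912
Formula: A = sum(Si * alpha_i)
A = 9.912 + 4.028 + 12.212 + 42.912
A = 69.06

69.06 sabins


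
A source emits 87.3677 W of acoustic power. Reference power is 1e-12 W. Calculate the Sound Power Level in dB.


Given values:
  W = 87.3677 W
  W_ref = 1e-12 W
Formula: SWL = 10 * log10(W / W_ref)
Compute ratio: W / W_ref = 87367700000000
Compute log10: log10(87367700000000) = 13.941351
Multiply: SWL = 10 * 13.941351 = 139.41

139.41 dB


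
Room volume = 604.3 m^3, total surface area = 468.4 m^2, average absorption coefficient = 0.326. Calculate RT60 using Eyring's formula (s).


Given values:
  V = 604.3 m^3, S = 468.4 m^2, alpha = 0.326
Formula: RT60 = 0.161 * V / (-S * ln(1 - alpha))
Compute ln(1 - 0.326) = ln(0.674) = -0.394525
Denominator: -468.4 * -0.394525 = 184.7955
Numerator: 0.161 * 604.3 = 97.2923
RT60 = 97.2923 / 184.7955 = 0.526

0.526 s


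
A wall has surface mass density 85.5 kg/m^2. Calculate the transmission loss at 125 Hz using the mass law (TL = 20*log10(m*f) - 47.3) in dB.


Given values:
  m = 85.5 kg/m^2, f = 125 Hz
Formula: TL = 20 * log10(m * f) - 47.3
Compute m * f = 85.5 * 125 = 10687.5
Compute log10(10687.5) = 4.028876
Compute 20 * 4.028876 = 80.5775
TL = 80.5775 - 47.3 = 33.28

33.28 dB


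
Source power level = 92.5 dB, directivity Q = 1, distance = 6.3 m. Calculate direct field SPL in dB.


Given values:
  Lw = 92.5 dB, Q = 1, r = 6.3 m
Formula: SPL = Lw + 10 * log10(Q / (4 * pi * r^2))
Compute 4 * pi * r^2 = 4 * pi * 6.3^2 = 498.7592
Compute Q / denom = 1 / 498.7592 = 0.00200498
Compute 10 * log10(0.00200498) = -26.9789
SPL = 92.5 + (-26.9789) = 65.52

65.52 dB


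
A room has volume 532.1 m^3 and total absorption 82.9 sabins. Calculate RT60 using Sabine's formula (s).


Given values:
  V = 532.1 m^3
  A = 82.9 sabins
Formula: RT60 = 0.161 * V / A
Numerator: 0.161 * 532.1 = 85.6681
RT60 = 85.6681 / 82.9 = 1.033

1.033 s


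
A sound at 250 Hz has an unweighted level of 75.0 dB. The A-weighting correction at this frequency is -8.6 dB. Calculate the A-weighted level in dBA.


Given values:
  SPL = 75.0 dB
  A-weighting at 250 Hz = -8.6 dB
Formula: L_A = SPL + A_weight
L_A = 75.0 + (-8.6)
L_A = 66.4

66.4 dBA


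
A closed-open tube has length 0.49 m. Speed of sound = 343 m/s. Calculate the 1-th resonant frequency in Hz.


Given values:
  Tube type: closed-open, L = 0.49 m, c = 343 m/s, n = 1
Formula: f_n = (2n - 1) * c / (4 * L)
Compute 2n - 1 = 2*1 - 1 = 1
Compute 4 * L = 4 * 0.49 = 1.96
f = 1 * 343 / 1.96
f = 175.0

175.0 Hz


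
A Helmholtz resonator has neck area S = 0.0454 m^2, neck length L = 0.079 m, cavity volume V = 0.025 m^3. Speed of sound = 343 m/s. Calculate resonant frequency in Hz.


Given values:
  S = 0.0454 m^2, L = 0.079 m, V = 0.025 m^3, c = 343 m/s
Formula: f = (c / (2*pi)) * sqrt(S / (V * L))
Compute V * L = 0.025 * 0.079 = 0.001975
Compute S / (V * L) = 0.0454 / 0.001975 = 22.9873
Compute sqrt(22.9873) = 4.794507
Compute c / (2*pi) = 343 / 6.283185 = 54.590148
f = 54.590148 * 4.794507 = 261.73

261.73 Hz


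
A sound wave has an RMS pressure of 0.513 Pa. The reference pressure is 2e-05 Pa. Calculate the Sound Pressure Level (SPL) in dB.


Given values:
  p = 0.513 Pa
  p_ref = 2e-05 Pa
Formula: SPL = 20 * log10(p / p_ref)
Compute ratio: p / p_ref = 0.513 / 2e-05 = 25650
Compute log10: log10(25650) = 4.409087
Multiply: SPL = 20 * 4.409087 = 88.18

88.18 dB


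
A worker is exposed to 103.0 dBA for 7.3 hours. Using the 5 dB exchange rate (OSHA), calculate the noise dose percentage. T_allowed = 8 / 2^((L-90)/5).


Given values:
  L = 103.0 dBA, T = 7.3 hours
Formula: T_allowed = 8 / 2^((L - 90) / 5)
Compute exponent: (103.0 - 90) / 5 = 2.6
Compute 2^(2.6) = 6.062866
T_allowed = 8 / 6.062866 = 1.319508 hours
Dose = (T / T_allowed) * 100
Dose = (7.3 / 1.319508) * 100 = 553.24

553.24 %


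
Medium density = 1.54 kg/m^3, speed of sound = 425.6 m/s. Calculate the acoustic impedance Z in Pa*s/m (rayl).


Given values:
  rho = 1.54 kg/m^3
  c = 425.6 m/s
Formula: Z = rho * c
Z = 1.54 * 425.6
Z = 655.42

655.42 rayl


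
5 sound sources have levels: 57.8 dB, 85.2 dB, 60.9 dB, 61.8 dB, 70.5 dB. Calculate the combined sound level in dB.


Formula: L_total = 10 * log10( sum(10^(Li/10)) )
  Source 1: 10^(57.8/10) = 602559.5861
  Source 2: 10^(85.2/10) = 331131121.4826
  Source 3: 10^(60.9/10) = 1230268.7708
  Source 4: 10^(61.8/10) = 1513561.2484
  Source 5: 10^(70.5/10) = 11220184.543
Sum of linear values = 345697695.6309
L_total = 10 * log10(345697695.6309) = 85.39

85.39 dB


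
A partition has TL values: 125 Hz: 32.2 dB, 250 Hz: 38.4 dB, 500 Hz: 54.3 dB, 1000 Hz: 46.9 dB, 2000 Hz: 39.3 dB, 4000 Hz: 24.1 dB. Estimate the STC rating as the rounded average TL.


Given TL values at each frequency:
  125 Hz: 32.2 dB
  250 Hz: 38.4 dB
  500 Hz: 54.3 dB
  1000 Hz: 46.9 dB
  2000 Hz: 39.3 dB
  4000 Hz: 24.1 dB
Formula: STC ~ round(average of TL values)
Sum = 32.2 + 38.4 + 54.3 + 46.9 + 39.3 + 24.1 = 235.2
Average = 235.2 / 6 = 39.2
Rounded: 39

39


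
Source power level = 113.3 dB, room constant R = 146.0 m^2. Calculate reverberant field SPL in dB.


Given values:
  Lw = 113.3 dB, R = 146.0 m^2
Formula: SPL = Lw + 10 * log10(4 / R)
Compute 4 / R = 4 / 146.0 = 0.027397
Compute 10 * log10(0.027397) = -15.623
SPL = 113.3 + (-15.623) = 97.68

97.68 dB


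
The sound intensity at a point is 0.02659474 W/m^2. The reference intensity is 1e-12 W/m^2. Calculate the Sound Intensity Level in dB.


Given values:
  I = 0.02659474 W/m^2
  I_ref = 1e-12 W/m^2
Formula: SIL = 10 * log10(I / I_ref)
Compute ratio: I / I_ref = 26594740000
Compute log10: log10(26594740000) = 10.424796
Multiply: SIL = 10 * 10.424796 = 104.25

104.25 dB


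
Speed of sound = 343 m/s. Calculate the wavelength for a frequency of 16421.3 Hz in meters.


Given values:
  c = 343 m/s, f = 16421.3 Hz
Formula: lambda = c / f
lambda = 343 / 16421.3
lambda = 0.0209

0.0209 m


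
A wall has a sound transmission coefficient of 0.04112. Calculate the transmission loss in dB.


Given values:
  tau = 0.04112
Formula: TL = 10 * log10(1 / tau)
Compute 1 / tau = 1 / 0.04112 = 24.3191
Compute log10(24.3191) = 1.385947
TL = 10 * 1.385947 = 13.86

13.86 dB


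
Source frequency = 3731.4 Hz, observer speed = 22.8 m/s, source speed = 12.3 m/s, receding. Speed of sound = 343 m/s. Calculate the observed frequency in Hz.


Given values:
  f_s = 3731.4 Hz, v_o = 22.8 m/s, v_s = 12.3 m/s
  Direction: receding
Formula: f_o = f_s * (c - v_o) / (c + v_s)
Numerator: c - v_o = 343 - 22.8 = 320.2
Denominator: c + v_s = 343 + 12.3 = 355.3
f_o = 3731.4 * 320.2 / 355.3 = 3362.78

3362.78 Hz


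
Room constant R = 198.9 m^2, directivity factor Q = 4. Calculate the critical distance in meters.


Given values:
  R = 198.9 m^2, Q = 4
Formula: d_c = 0.141 * sqrt(Q * R)
Compute Q * R = 4 * 198.9 = 795.6
Compute sqrt(795.6) = 28.2064
d_c = 0.141 * 28.2064 = 3.977

3.977 m


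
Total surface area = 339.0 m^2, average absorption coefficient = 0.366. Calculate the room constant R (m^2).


Given values:
  S = 339.0 m^2, alpha = 0.366
Formula: R = S * alpha / (1 - alpha)
Numerator: 339.0 * 0.366 = 124.074
Denominator: 1 - 0.366 = 0.634
R = 124.074 / 0.634 = 195.7

195.7 m^2


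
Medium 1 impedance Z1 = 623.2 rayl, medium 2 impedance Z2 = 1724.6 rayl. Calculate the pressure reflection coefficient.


Given values:
  Z1 = 623.2 rayl, Z2 = 1724.6 rayl
Formula: R = (Z2 - Z1) / (Z2 + Z1)
Numerator: Z2 - Z1 = 1724.6 - 623.2 = 1101.4
Denominator: Z2 + Z1 = 1724.6 + 623.2 = 2347.8
R = 1101.4 / 2347.8 = 0.4691

0.4691


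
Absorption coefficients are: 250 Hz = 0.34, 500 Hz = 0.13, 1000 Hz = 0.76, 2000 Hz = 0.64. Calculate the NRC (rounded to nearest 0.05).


Given values:
  a_250 = 0.34, a_500 = 0.13
  a_1000 = 0.76, a_2000 = 0.64
Formula: NRC = (a250 + a500 + a1000 + a2000) / 4
Sum = 0.34 + 0.13 + 0.76 + 0.64 = 1.87
NRC = 1.87 / 4 = 0.4675
Rounded to nearest 0.05: 0.45

0.45
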